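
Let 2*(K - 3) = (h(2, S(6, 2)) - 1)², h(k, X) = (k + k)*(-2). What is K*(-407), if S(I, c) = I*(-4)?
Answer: -35409/2 ≈ -17705.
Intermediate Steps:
S(I, c) = -4*I
h(k, X) = -4*k (h(k, X) = (2*k)*(-2) = -4*k)
K = 87/2 (K = 3 + (-4*2 - 1)²/2 = 3 + (-8 - 1)²/2 = 3 + (½)*(-9)² = 3 + (½)*81 = 3 + 81/2 = 87/2 ≈ 43.500)
K*(-407) = (87/2)*(-407) = -35409/2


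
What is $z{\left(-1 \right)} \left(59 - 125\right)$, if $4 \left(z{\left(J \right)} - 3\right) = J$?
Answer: $- \frac{363}{2} \approx -181.5$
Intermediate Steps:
$z{\left(J \right)} = 3 + \frac{J}{4}$
$z{\left(-1 \right)} \left(59 - 125\right) = \left(3 + \frac{1}{4} \left(-1\right)\right) \left(59 - 125\right) = \left(3 - \frac{1}{4}\right) \left(-66\right) = \frac{11}{4} \left(-66\right) = - \frac{363}{2}$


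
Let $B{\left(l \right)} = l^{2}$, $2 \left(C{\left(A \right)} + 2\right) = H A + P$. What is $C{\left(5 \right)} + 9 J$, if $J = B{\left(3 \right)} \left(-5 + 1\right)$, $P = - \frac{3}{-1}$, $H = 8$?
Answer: $- \frac{609}{2} \approx -304.5$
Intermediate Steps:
$P = 3$ ($P = \left(-3\right) \left(-1\right) = 3$)
$C{\left(A \right)} = - \frac{1}{2} + 4 A$ ($C{\left(A \right)} = -2 + \frac{8 A + 3}{2} = -2 + \frac{3 + 8 A}{2} = -2 + \left(\frac{3}{2} + 4 A\right) = - \frac{1}{2} + 4 A$)
$J = -36$ ($J = 3^{2} \left(-5 + 1\right) = 9 \left(-4\right) = -36$)
$C{\left(5 \right)} + 9 J = \left(- \frac{1}{2} + 4 \cdot 5\right) + 9 \left(-36\right) = \left(- \frac{1}{2} + 20\right) - 324 = \frac{39}{2} - 324 = - \frac{609}{2}$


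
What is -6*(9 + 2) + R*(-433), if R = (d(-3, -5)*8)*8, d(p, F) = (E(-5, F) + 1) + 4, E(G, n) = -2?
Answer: -83202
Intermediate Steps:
d(p, F) = 3 (d(p, F) = (-2 + 1) + 4 = -1 + 4 = 3)
R = 192 (R = (3*8)*8 = 24*8 = 192)
-6*(9 + 2) + R*(-433) = -6*(9 + 2) + 192*(-433) = -6*11 - 83136 = -66 - 83136 = -83202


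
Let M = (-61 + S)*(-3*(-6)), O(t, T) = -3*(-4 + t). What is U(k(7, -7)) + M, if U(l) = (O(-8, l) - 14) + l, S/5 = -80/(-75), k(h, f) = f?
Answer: -987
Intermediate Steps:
O(t, T) = 12 - 3*t
S = 16/3 (S = 5*(-80/(-75)) = 5*(-80*(-1/75)) = 5*(16/15) = 16/3 ≈ 5.3333)
U(l) = 22 + l (U(l) = ((12 - 3*(-8)) - 14) + l = ((12 + 24) - 14) + l = (36 - 14) + l = 22 + l)
M = -1002 (M = (-61 + 16/3)*(-3*(-6)) = -167/3*18 = -1002)
U(k(7, -7)) + M = (22 - 7) - 1002 = 15 - 1002 = -987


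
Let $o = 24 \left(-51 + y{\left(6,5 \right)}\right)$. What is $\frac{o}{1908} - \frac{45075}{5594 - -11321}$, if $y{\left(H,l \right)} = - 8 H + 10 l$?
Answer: $- \frac{1764919}{537897} \approx -3.2811$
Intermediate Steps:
$o = -1176$ ($o = 24 \left(-51 + \left(\left(-8\right) 6 + 10 \cdot 5\right)\right) = 24 \left(-51 + \left(-48 + 50\right)\right) = 24 \left(-51 + 2\right) = 24 \left(-49\right) = -1176$)
$\frac{o}{1908} - \frac{45075}{5594 - -11321} = - \frac{1176}{1908} - \frac{45075}{5594 - -11321} = \left(-1176\right) \frac{1}{1908} - \frac{45075}{5594 + 11321} = - \frac{98}{159} - \frac{45075}{16915} = - \frac{98}{159} - \frac{9015}{3383} = - \frac{1764919}{537897}$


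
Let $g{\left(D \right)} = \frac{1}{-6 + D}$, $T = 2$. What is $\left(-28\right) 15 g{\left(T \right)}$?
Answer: $105$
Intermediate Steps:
$\left(-28\right) 15 g{\left(T \right)} = \frac{\left(-28\right) 15}{-6 + 2} = - \frac{420}{-4} = \left(-420\right) \left(- \frac{1}{4}\right) = 105$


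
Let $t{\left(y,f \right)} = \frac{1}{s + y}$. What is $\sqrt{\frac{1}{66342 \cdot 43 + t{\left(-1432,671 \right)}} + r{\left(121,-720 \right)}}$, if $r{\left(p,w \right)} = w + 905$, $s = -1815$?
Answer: $\frac{2 \sqrt{3968170700974446450973}}{9262736381} \approx 13.601$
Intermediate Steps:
$t{\left(y,f \right)} = \frac{1}{-1815 + y}$
$r{\left(p,w \right)} = 905 + w$
$\sqrt{\frac{1}{66342 \cdot 43 + t{\left(-1432,671 \right)}} + r{\left(121,-720 \right)}} = \sqrt{\frac{1}{66342 \cdot 43 + \frac{1}{-1815 - 1432}} + \left(905 - 720\right)} = \sqrt{\frac{1}{2852706 + \frac{1}{-3247}} + 185} = \sqrt{\frac{1}{2852706 - \frac{1}{3247}} + 185} = \sqrt{\frac{1}{\frac{9262736381}{3247}} + 185} = \sqrt{\frac{3247}{9262736381} + 185} = \sqrt{\frac{1713606233732}{9262736381}} = \frac{2 \sqrt{3968170700974446450973}}{9262736381}$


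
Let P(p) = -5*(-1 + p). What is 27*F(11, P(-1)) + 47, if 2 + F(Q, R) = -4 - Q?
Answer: -412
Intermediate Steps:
P(p) = 5 - 5*p
F(Q, R) = -6 - Q (F(Q, R) = -2 + (-4 - Q) = -6 - Q)
27*F(11, P(-1)) + 47 = 27*(-6 - 1*11) + 47 = 27*(-6 - 11) + 47 = 27*(-17) + 47 = -459 + 47 = -412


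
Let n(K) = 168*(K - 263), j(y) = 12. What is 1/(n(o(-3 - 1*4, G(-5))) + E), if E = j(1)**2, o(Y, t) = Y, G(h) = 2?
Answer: -1/45216 ≈ -2.2116e-5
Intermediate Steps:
n(K) = -44184 + 168*K (n(K) = 168*(-263 + K) = -44184 + 168*K)
E = 144 (E = 12**2 = 144)
1/(n(o(-3 - 1*4, G(-5))) + E) = 1/((-44184 + 168*(-3 - 1*4)) + 144) = 1/((-44184 + 168*(-3 - 4)) + 144) = 1/((-44184 + 168*(-7)) + 144) = 1/((-44184 - 1176) + 144) = 1/(-45360 + 144) = 1/(-45216) = -1/45216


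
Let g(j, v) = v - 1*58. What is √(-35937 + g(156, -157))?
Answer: 2*I*√9038 ≈ 190.14*I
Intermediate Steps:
g(j, v) = -58 + v (g(j, v) = v - 58 = -58 + v)
√(-35937 + g(156, -157)) = √(-35937 + (-58 - 157)) = √(-35937 - 215) = √(-36152) = 2*I*√9038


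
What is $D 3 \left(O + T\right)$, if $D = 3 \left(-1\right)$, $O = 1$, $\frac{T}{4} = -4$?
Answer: $135$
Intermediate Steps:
$T = -16$ ($T = 4 \left(-4\right) = -16$)
$D = -3$
$D 3 \left(O + T\right) = - 3 \cdot 3 \left(1 - 16\right) = - 3 \cdot 3 \left(-15\right) = \left(-3\right) \left(-45\right) = 135$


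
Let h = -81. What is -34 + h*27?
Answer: -2221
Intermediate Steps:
-34 + h*27 = -34 - 81*27 = -34 - 2187 = -2221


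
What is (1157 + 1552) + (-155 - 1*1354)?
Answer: 1200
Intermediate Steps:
(1157 + 1552) + (-155 - 1*1354) = 2709 + (-155 - 1354) = 2709 - 1509 = 1200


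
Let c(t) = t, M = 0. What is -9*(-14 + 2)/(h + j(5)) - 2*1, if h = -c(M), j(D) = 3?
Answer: 34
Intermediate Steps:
h = 0 (h = -1*0 = 0)
-9*(-14 + 2)/(h + j(5)) - 2*1 = -9*(-14 + 2)/(0 + 3) - 2*1 = -(-108)/3 - 2 = -9*(-4) - 2 = 36 - 2 = 34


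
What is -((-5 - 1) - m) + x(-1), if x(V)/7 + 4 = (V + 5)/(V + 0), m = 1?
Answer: -49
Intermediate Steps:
x(V) = -28 + 7*(5 + V)/V (x(V) = -28 + 7*((V + 5)/(V + 0)) = -28 + 7*((5 + V)/V) = -28 + 7*(5 + V)/V)
-((-5 - 1) - m) + x(-1) = -((-5 - 1) - 1*1) + (-21 + 35/(-1)) = -(-6 - 1) + (-21 + 35*(-1)) = -1*(-7) + (-21 - 35) = 7 - 56 = -49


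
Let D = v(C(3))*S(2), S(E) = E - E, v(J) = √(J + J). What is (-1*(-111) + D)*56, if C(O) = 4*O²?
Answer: 6216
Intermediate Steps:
v(J) = √2*√J (v(J) = √(2*J) = √2*√J)
S(E) = 0
D = 0 (D = (√2*√(4*3²))*0 = (√2*√(4*9))*0 = (√2*√36)*0 = (√2*6)*0 = (6*√2)*0 = 0)
(-1*(-111) + D)*56 = (-1*(-111) + 0)*56 = (111 + 0)*56 = 111*56 = 6216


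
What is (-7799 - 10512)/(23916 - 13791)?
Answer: -18311/10125 ≈ -1.8085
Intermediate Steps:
(-7799 - 10512)/(23916 - 13791) = -18311/10125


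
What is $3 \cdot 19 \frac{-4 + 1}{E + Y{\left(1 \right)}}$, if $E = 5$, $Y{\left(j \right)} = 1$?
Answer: $- \frac{57}{2} \approx -28.5$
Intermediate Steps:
$3 \cdot 19 \frac{-4 + 1}{E + Y{\left(1 \right)}} = 3 \cdot 19 \frac{-4 + 1}{5 + 1} = 57 \left(- \frac{3}{6}\right) = 57 \left(\left(-3\right) \frac{1}{6}\right) = 57 \left(- \frac{1}{2}\right) = - \frac{57}{2}$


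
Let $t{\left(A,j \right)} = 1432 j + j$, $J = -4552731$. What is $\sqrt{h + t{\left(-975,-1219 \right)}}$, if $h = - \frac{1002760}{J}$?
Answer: $\frac{i \sqrt{4023011861106281443}}{1517577} \approx 1321.7 i$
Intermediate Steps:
$t{\left(A,j \right)} = 1433 j$
$h = \frac{1002760}{4552731}$ ($h = - \frac{1002760}{-4552731} = \left(-1002760\right) \left(- \frac{1}{4552731}\right) = \frac{1002760}{4552731} \approx 0.22025$)
$\sqrt{h + t{\left(-975,-1219 \right)}} = \sqrt{\frac{1002760}{4552731} + 1433 \left(-1219\right)} = \sqrt{\frac{1002760}{4552731} - 1746827} = \sqrt{- \frac{7952832431777}{4552731}} = \frac{i \sqrt{4023011861106281443}}{1517577}$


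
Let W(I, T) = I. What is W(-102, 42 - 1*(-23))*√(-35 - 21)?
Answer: -204*I*√14 ≈ -763.3*I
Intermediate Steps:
W(-102, 42 - 1*(-23))*√(-35 - 21) = -102*√(-35 - 21) = -204*I*√14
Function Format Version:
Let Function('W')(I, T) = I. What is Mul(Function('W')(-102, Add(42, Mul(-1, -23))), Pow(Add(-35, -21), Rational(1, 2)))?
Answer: Mul(-204, I, Pow(14, Rational(1, 2))) ≈ Mul(-763.30, I)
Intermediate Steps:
Mul(Function('W')(-102, Add(42, Mul(-1, -23))), Pow(Add(-35, -21), Rational(1, 2))) = Mul(-102, Pow(Add(-35, -21), Rational(1, 2))) = Mul(-102, Pow(-56, Rational(1, 2))) = Mul(-102, Mul(2, I, Pow(14, Rational(1, 2)))) = Mul(-204, I, Pow(14, Rational(1, 2)))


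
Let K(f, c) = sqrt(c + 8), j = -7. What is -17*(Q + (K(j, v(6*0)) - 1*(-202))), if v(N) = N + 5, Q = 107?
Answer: -5253 - 17*sqrt(13) ≈ -5314.3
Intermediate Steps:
v(N) = 5 + N
K(f, c) = sqrt(8 + c)
-17*(Q + (K(j, v(6*0)) - 1*(-202))) = -17*(107 + (sqrt(8 + (5 + 6*0)) - 1*(-202))) = -17*(107 + (sqrt(8 + (5 + 0)) + 202)) = -17*(107 + (sqrt(8 + 5) + 202)) = -17*(107 + (sqrt(13) + 202)) = -17*(107 + (202 + sqrt(13))) = -17*(309 + sqrt(13)) = -5253 - 17*sqrt(13)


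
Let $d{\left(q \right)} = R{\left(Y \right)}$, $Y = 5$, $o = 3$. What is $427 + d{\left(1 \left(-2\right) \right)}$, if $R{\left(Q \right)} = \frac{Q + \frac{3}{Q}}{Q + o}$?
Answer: $\frac{4277}{10} \approx 427.7$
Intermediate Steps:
$R{\left(Q \right)} = \frac{Q + \frac{3}{Q}}{3 + Q}$ ($R{\left(Q \right)} = \frac{Q + \frac{3}{Q}}{Q + 3} = \frac{Q + \frac{3}{Q}}{3 + Q}$)
$d{\left(q \right)} = \frac{7}{10}$ ($d{\left(q \right)} = \frac{3 + 5^{2}}{5 \left(3 + 5\right)} = \frac{3 + 25}{5 \cdot 8} = \frac{1}{5} \cdot \frac{1}{8} \cdot 28 = \frac{7}{10}$)
$427 + d{\left(1 \left(-2\right) \right)} = 427 + \frac{7}{10} = \frac{4277}{10}$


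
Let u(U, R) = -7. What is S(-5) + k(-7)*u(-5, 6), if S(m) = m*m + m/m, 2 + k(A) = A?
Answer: 89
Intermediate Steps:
k(A) = -2 + A
S(m) = 1 + m² (S(m) = m² + 1 = 1 + m²)
S(-5) + k(-7)*u(-5, 6) = (1 + (-5)²) + (-2 - 7)*(-7) = (1 + 25) - 9*(-7) = 26 + 63 = 89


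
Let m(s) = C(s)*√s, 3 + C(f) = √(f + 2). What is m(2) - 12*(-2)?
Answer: 24 - √2 ≈ 22.586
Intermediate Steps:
C(f) = -3 + √(2 + f) (C(f) = -3 + √(f + 2) = -3 + √(2 + f))
m(s) = √s*(-3 + √(2 + s)) (m(s) = (-3 + √(2 + s))*√s = √s*(-3 + √(2 + s)))
m(2) - 12*(-2) = √2*(-3 + √(2 + 2)) - 12*(-2) = √2*(-3 + √4) + 24 = √2*(-3 + 2) + 24 = √2*(-1) + 24 = -√2 + 24 = 24 - √2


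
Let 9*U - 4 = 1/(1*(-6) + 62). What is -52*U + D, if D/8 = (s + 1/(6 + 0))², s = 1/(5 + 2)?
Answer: -19799/882 ≈ -22.448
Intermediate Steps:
U = 25/56 (U = 4/9 + 1/(9*(1*(-6) + 62)) = 4/9 + 1/(9*(-6 + 62)) = 4/9 + (⅑)/56 = 4/9 + (⅑)*(1/56) = 4/9 + 1/504 = 25/56 ≈ 0.44643)
s = ⅐ (s = 1/7 = ⅐ ≈ 0.14286)
D = 338/441 (D = 8*(⅐ + 1/(6 + 0))² = 8*(⅐ + 1/6)² = 8*(⅐ + ⅙)² = 8*(13/42)² = 8*(169/1764) = 338/441 ≈ 0.76644)
-52*U + D = -52*25/56 + 338/441 = -325/14 + 338/441 = -19799/882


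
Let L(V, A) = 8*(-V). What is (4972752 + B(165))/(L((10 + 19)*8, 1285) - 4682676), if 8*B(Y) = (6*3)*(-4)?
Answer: -4972743/4684532 ≈ -1.0615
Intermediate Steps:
L(V, A) = -8*V
B(Y) = -9 (B(Y) = ((6*3)*(-4))/8 = (18*(-4))/8 = (⅛)*(-72) = -9)
(4972752 + B(165))/(L((10 + 19)*8, 1285) - 4682676) = (4972752 - 9)/(-8*(10 + 19)*8 - 4682676) = 4972743/(-232*8 - 4682676) = 4972743/(-8*232 - 4682676) = 4972743/(-1856 - 4682676) = 4972743/(-4684532) = 4972743*(-1/4684532) = -4972743/4684532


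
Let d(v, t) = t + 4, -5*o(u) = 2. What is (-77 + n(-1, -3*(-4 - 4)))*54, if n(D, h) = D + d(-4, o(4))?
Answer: -20088/5 ≈ -4017.6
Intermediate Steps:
o(u) = -⅖ (o(u) = -⅕*2 = -⅖)
d(v, t) = 4 + t
n(D, h) = 18/5 + D (n(D, h) = D + (4 - ⅖) = D + 18/5 = 18/5 + D)
(-77 + n(-1, -3*(-4 - 4)))*54 = (-77 + (18/5 - 1))*54 = (-77 + 13/5)*54 = -372/5*54 = -20088/5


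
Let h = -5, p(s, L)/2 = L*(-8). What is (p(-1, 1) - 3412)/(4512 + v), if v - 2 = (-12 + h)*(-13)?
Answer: -3428/4735 ≈ -0.72397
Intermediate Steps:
p(s, L) = -16*L (p(s, L) = 2*(L*(-8)) = 2*(-8*L) = -16*L)
v = 223 (v = 2 + (-12 - 5)*(-13) = 2 - 17*(-13) = 2 + 221 = 223)
(p(-1, 1) - 3412)/(4512 + v) = (-16*1 - 3412)/(4512 + 223) = (-16 - 3412)/4735 = -3428*1/4735 = -3428/4735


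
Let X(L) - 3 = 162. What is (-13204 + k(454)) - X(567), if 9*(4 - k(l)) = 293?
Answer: -120578/9 ≈ -13398.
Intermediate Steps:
X(L) = 165 (X(L) = 3 + 162 = 165)
k(l) = -257/9 (k(l) = 4 - ⅑*293 = 4 - 293/9 = -257/9)
(-13204 + k(454)) - X(567) = (-13204 - 257/9) - 1*165 = -119093/9 - 165 = -120578/9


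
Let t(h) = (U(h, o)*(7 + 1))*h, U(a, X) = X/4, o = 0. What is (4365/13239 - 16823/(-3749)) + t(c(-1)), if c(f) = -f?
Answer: 26564898/5514779 ≈ 4.8170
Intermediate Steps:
U(a, X) = X/4 (U(a, X) = X*(1/4) = X/4)
t(h) = 0 (t(h) = (((1/4)*0)*(7 + 1))*h = (0*8)*h = 0*h = 0)
(4365/13239 - 16823/(-3749)) + t(c(-1)) = (4365/13239 - 16823/(-3749)) + 0 = (4365*(1/13239) - 16823*(-1/3749)) + 0 = (485/1471 + 16823/3749) + 0 = 26564898/5514779 + 0 = 26564898/5514779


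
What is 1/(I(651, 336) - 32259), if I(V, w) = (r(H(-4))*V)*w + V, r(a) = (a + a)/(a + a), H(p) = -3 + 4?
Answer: 1/187128 ≈ 5.3439e-6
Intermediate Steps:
H(p) = 1
r(a) = 1 (r(a) = (2*a)/((2*a)) = (2*a)*(1/(2*a)) = 1)
I(V, w) = V + V*w (I(V, w) = (1*V)*w + V = V*w + V = V + V*w)
1/(I(651, 336) - 32259) = 1/(651*(1 + 336) - 32259) = 1/(651*337 - 32259) = 1/(219387 - 32259) = 1/187128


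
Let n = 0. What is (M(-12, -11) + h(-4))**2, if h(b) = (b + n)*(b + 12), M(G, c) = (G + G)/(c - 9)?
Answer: 23716/25 ≈ 948.64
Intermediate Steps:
M(G, c) = 2*G/(-9 + c) (M(G, c) = (2*G)/(-9 + c) = 2*G/(-9 + c))
h(b) = b*(12 + b) (h(b) = (b + 0)*(b + 12) = b*(12 + b))
(M(-12, -11) + h(-4))**2 = (2*(-12)/(-9 - 11) - 4*(12 - 4))**2 = (2*(-12)/(-20) - 4*8)**2 = (2*(-12)*(-1/20) - 32)**2 = (6/5 - 32)**2 = (-154/5)**2 = 23716/25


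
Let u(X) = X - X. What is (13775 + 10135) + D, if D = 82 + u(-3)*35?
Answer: 23992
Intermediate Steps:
u(X) = 0
D = 82 (D = 82 + 0*35 = 82 + 0 = 82)
(13775 + 10135) + D = (13775 + 10135) + 82 = 23910 + 82 = 23992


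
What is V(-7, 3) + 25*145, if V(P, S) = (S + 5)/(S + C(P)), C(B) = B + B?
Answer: 39867/11 ≈ 3624.3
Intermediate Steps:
C(B) = 2*B
V(P, S) = (5 + S)/(S + 2*P) (V(P, S) = (S + 5)/(S + 2*P) = (5 + S)/(S + 2*P))
V(-7, 3) + 25*145 = (5 + 3)/(3 + 2*(-7)) + 25*145 = 8/(3 - 14) + 3625 = 8/(-11) + 3625 = -1/11*8 + 3625 = -8/11 + 3625 = 39867/11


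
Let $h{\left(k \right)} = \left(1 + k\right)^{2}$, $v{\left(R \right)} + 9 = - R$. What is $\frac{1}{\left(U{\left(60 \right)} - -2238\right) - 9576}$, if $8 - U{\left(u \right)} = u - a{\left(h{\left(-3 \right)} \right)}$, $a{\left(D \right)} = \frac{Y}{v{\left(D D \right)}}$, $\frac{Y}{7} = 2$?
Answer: $- \frac{25}{184764} \approx -0.00013531$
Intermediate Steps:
$Y = 14$ ($Y = 7 \cdot 2 = 14$)
$v{\left(R \right)} = -9 - R$
$a{\left(D \right)} = \frac{14}{-9 - D^{2}}$ ($a{\left(D \right)} = \frac{14}{-9 - D D} = \frac{14}{-9 - D^{2}}$)
$U{\left(u \right)} = \frac{186}{25} - u$ ($U{\left(u \right)} = 8 - \left(u - - \frac{14}{9 + \left(\left(1 - 3\right)^{2}\right)^{2}}\right) = 8 - \left(u - - \frac{14}{9 + \left(\left(-2\right)^{2}\right)^{2}}\right) = 8 - \left(u - - \frac{14}{9 + 4^{2}}\right) = 8 - \left(u - - \frac{14}{9 + 16}\right) = 8 - \left(u - - \frac{14}{25}\right) = 8 - \left(u + \frac{14}{25}\right) = 8 - \left(\frac{14}{25} + u\right) = \frac{186}{25} - u$)
$\frac{1}{\left(U{\left(60 \right)} - -2238\right) - 9576} = \frac{1}{\left(\left(\frac{186}{25} - 60\right) - -2238\right) - 9576} = \frac{1}{\left(\left(\frac{186}{25} - 60\right) + 2238\right) - 9576} = \frac{1}{\left(- \frac{1314}{25} + 2238\right) - 9576} = \frac{1}{\frac{54636}{25} - 9576} = \frac{1}{- \frac{184764}{25}} = - \frac{25}{184764}$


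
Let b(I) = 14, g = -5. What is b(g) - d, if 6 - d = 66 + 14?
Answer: 88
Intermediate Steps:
d = -74 (d = 6 - (66 + 14) = 6 - 1*80 = 6 - 80 = -74)
b(g) - d = 14 - 1*(-74) = 14 + 74 = 88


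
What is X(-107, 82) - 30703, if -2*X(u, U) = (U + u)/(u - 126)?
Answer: -14307623/466 ≈ -30703.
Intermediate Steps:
X(u, U) = -(U + u)/(2*(-126 + u)) (X(u, U) = -(U + u)/(2*(u - 126)) = -(U + u)/(2*(-126 + u)))
X(-107, 82) - 30703 = (-1*82 - 1*(-107))/(2*(-126 - 107)) - 30703 = (1/2)*(-82 + 107)/(-233) - 30703 = (1/2)*(-1/233)*25 - 30703 = -25/466 - 30703 = -14307623/466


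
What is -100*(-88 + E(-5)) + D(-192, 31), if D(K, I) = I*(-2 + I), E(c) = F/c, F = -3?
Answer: 9639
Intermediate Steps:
E(c) = -3/c
-100*(-88 + E(-5)) + D(-192, 31) = -100*(-88 - 3/(-5)) + 31*(-2 + 31) = -100*(-88 - 3*(-⅕)) + 31*29 = -100*(-88 + ⅗) + 899 = -100*(-437/5) + 899 = 8740 + 899 = 9639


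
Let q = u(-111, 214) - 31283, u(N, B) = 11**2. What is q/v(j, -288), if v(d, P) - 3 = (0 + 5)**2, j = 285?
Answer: -15581/14 ≈ -1112.9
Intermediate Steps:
u(N, B) = 121
v(d, P) = 28 (v(d, P) = 3 + (0 + 5)**2 = 3 + 5**2 = 3 + 25 = 28)
q = -31162 (q = 121 - 31283 = -31162)
q/v(j, -288) = -31162/28 = -31162*1/28 = -15581/14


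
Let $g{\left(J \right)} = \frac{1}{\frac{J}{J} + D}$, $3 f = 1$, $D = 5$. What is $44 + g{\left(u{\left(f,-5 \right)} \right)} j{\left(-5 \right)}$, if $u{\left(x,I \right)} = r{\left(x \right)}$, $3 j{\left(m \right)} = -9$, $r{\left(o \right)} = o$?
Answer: $\frac{87}{2} \approx 43.5$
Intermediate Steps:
$f = \frac{1}{3}$ ($f = \frac{1}{3} \cdot 1 = \frac{1}{3} \approx 0.33333$)
$j{\left(m \right)} = -3$ ($j{\left(m \right)} = \frac{1}{3} \left(-9\right) = -3$)
$u{\left(x,I \right)} = x$
$g{\left(J \right)} = \frac{1}{6}$ ($g{\left(J \right)} = \frac{1}{\frac{J}{J} + 5} = \frac{1}{1 + 5} = \frac{1}{6}$)
$44 + g{\left(u{\left(f,-5 \right)} \right)} j{\left(-5 \right)} = 44 + \frac{1}{6} \left(-3\right) = 44 - \frac{1}{2} = \frac{87}{2}$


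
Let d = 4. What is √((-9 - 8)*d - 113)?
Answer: I*√181 ≈ 13.454*I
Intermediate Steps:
√((-9 - 8)*d - 113) = √((-9 - 8)*4 - 113) = √(-17*4 - 113) = √(-68 - 113) = √(-181) = I*√181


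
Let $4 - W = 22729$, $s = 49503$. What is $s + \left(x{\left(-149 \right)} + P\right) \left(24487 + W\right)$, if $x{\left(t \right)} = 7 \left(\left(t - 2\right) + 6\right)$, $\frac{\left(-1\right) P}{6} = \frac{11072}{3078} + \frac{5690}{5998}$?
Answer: $- \frac{2749253342005}{1538487} \approx -1.787 \cdot 10^{6}$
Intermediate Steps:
$P = - \frac{41961838}{1538487}$ ($P = - 6 \left(\frac{11072}{3078} + \frac{5690}{5998}\right) = - 6 \left(11072 \cdot \frac{1}{3078} + 5690 \cdot \frac{1}{5998}\right) = - 6 \left(\frac{5536}{1539} + \frac{2845}{2999}\right) = \left(-6\right) \frac{20980919}{4615461} = - \frac{41961838}{1538487} \approx -27.275$)
$x{\left(t \right)} = 28 + 7 t$ ($x{\left(t \right)} = 7 \left(\left(t - 2\right) + 6\right) = 7 \left(\left(-2 + t\right) + 6\right) = 7 \left(4 + t\right) = 28 + 7 t$)
$W = -22725$ ($W = 4 - 22729 = -22725$)
$s + \left(x{\left(-149 \right)} + P\right) \left(24487 + W\right) = 49503 + \left(\left(28 + 7 \left(-149\right)\right) - \frac{41961838}{1538487}\right) \left(24487 - 22725\right) = 49503 + \left(\left(28 - 1043\right) - \frac{41961838}{1538487}\right) 1762 = 49503 + \left(-1015 - \frac{41961838}{1538487}\right) 1762 = 49503 - \frac{2825413063966}{1538487} = - \frac{2749253342005}{1538487}$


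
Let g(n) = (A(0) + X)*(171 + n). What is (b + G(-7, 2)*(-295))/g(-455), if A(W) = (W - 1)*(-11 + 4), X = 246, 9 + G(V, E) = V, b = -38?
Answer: -2341/35926 ≈ -0.065162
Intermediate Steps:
G(V, E) = -9 + V
A(W) = 7 - 7*W (A(W) = (-1 + W)*(-7) = 7 - 7*W)
g(n) = 43263 + 253*n (g(n) = ((7 - 7*0) + 246)*(171 + n) = ((7 + 0) + 246)*(171 + n) = (7 + 246)*(171 + n) = 253*(171 + n) = 43263 + 253*n)
(b + G(-7, 2)*(-295))/g(-455) = (-38 + (-9 - 7)*(-295))/(43263 + 253*(-455)) = (-38 - 16*(-295))/(43263 - 115115) = (-38 + 4720)/(-71852) = 4682*(-1/71852) = -2341/35926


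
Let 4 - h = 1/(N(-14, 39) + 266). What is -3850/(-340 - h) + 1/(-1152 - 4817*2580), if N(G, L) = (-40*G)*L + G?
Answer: 119076033953123/10639519617540 ≈ 11.192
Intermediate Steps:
N(G, L) = G - 40*G*L (N(G, L) = -40*G*L + G = G - 40*G*L)
h = 88367/22092 (h = 4 - 1/(-14*(1 - 40*39) + 266) = 4 - 1/(-14*(1 - 1560) + 266) = 4 - 1/(-14*(-1559) + 266) = 4 - 1/(21826 + 266) = 4 - 1/22092 = 88367/22092 ≈ 4.0000)
-3850/(-340 - h) + 1/(-1152 - 4817*2580) = -3850/(-340 - 1*88367/22092) + 1/(-1152 - 4817*2580) = -3850/(-340 - 88367/22092) + (1/2580)/(-5969) = -3850/(-7599647/22092) - 1/5969*1/2580 = -3850*(-22092/7599647) - 1/15400020 = 7732200/690877 - 1/15400020 = 119076033953123/10639519617540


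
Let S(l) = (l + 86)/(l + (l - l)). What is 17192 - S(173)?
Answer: 2973957/173 ≈ 17191.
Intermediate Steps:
S(l) = (86 + l)/l (S(l) = (86 + l)/(l + 0) = (86 + l)/l)
17192 - S(173) = 17192 - (86 + 173)/173 = 17192 - 259/173 = 2973957/173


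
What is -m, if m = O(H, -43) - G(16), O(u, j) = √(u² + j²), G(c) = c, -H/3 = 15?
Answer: 16 - √3874 ≈ -46.241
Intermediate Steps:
H = -45 (H = -3*15 = -45)
O(u, j) = √(j² + u²)
m = -16 + √3874 (m = √((-43)² + (-45)²) - 1*16 = √(1849 + 2025) - 16 = √3874 - 16 = -16 + √3874 ≈ 46.241)
-m = -(-16 + √3874) = 16 - √3874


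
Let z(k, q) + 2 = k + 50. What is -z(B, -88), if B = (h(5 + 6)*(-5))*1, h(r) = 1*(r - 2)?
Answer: -3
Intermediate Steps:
h(r) = -2 + r (h(r) = 1*(-2 + r) = -2 + r)
B = -45 (B = ((-2 + (5 + 6))*(-5))*1 = ((-2 + 11)*(-5))*1 = (9*(-5))*1 = -45*1 = -45)
z(k, q) = 48 + k (z(k, q) = -2 + (k + 50) = -2 + (50 + k) = 48 + k)
-z(B, -88) = -(48 - 45) = -1*3 = -3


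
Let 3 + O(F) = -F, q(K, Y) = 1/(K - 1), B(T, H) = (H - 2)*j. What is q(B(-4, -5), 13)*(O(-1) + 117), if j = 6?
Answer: -115/43 ≈ -2.6744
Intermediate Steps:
B(T, H) = -12 + 6*H (B(T, H) = (H - 2)*6 = (-2 + H)*6 = -12 + 6*H)
q(K, Y) = 1/(-1 + K)
O(F) = -3 - F
q(B(-4, -5), 13)*(O(-1) + 117) = ((-3 - 1*(-1)) + 117)/(-1 + (-12 + 6*(-5))) = ((-3 + 1) + 117)/(-1 + (-12 - 30)) = (-2 + 117)/(-1 - 42) = 115/(-43) = -1/43*115 = -115/43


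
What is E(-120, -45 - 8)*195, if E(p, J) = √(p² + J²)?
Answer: 195*√17209 ≈ 25581.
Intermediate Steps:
E(p, J) = √(J² + p²)
E(-120, -45 - 8)*195 = √((-45 - 8)² + (-120)²)*195 = √((-53)² + 14400)*195 = √(2809 + 14400)*195 = √17209*195 = 195*√17209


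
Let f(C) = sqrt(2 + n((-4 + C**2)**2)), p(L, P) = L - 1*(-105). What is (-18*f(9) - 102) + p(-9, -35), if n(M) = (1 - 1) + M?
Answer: -6 - 54*sqrt(659) ≈ -1392.2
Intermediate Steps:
p(L, P) = 105 + L (p(L, P) = L + 105 = 105 + L)
n(M) = M (n(M) = 0 + M = M)
f(C) = sqrt(2 + (-4 + C**2)**2)
(-18*f(9) - 102) + p(-9, -35) = (-18*sqrt(2 + (-4 + 9**2)**2) - 102) + (105 - 9) = (-18*sqrt(2 + (-4 + 81)**2) - 102) + 96 = (-18*sqrt(2 + 77**2) - 102) + 96 = (-18*sqrt(2 + 5929) - 102) + 96 = (-54*sqrt(659) - 102) + 96 = (-102 - 54*sqrt(659)) + 96 = -6 - 54*sqrt(659)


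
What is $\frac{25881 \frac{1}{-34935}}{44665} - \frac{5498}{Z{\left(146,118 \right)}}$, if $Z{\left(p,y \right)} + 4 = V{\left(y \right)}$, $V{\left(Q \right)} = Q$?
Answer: $- \frac{1429821161564}{29647063725} \approx -48.228$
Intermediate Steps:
$Z{\left(p,y \right)} = -4 + y$
$\frac{25881 \frac{1}{-34935}}{44665} - \frac{5498}{Z{\left(146,118 \right)}} = \frac{25881 \frac{1}{-34935}}{44665} - \frac{5498}{-4 + 118} = 25881 \left(- \frac{1}{34935}\right) \frac{1}{44665} - \frac{5498}{114} = \left(- \frac{8627}{11645}\right) \frac{1}{44665} - \frac{2749}{57} = - \frac{8627}{520123925} - \frac{2749}{57} = - \frac{1429821161564}{29647063725}$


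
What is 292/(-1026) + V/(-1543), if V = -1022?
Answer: 299008/791559 ≈ 0.37775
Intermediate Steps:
292/(-1026) + V/(-1543) = 292/(-1026) - 1022/(-1543) = 292*(-1/1026) - 1022*(-1/1543) = -146/513 + 1022/1543 = 299008/791559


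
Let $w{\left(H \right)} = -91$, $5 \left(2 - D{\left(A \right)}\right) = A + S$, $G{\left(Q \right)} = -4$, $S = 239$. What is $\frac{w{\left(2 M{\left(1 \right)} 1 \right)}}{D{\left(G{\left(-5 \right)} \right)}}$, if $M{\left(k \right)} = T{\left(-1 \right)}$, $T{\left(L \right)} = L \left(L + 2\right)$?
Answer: $\frac{91}{45} \approx 2.0222$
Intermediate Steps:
$T{\left(L \right)} = L \left(2 + L\right)$
$M{\left(k \right)} = -1$ ($M{\left(k \right)} = - (2 - 1) = \left(-1\right) 1 = -1$)
$D{\left(A \right)} = - \frac{229}{5} - \frac{A}{5}$ ($D{\left(A \right)} = 2 - \frac{A + 239}{5} = 2 - \frac{239 + A}{5} = 2 - \left(\frac{239}{5} + \frac{A}{5}\right) = - \frac{229}{5} - \frac{A}{5}$)
$\frac{w{\left(2 M{\left(1 \right)} 1 \right)}}{D{\left(G{\left(-5 \right)} \right)}} = - \frac{91}{- \frac{229}{5} - - \frac{4}{5}} = - \frac{91}{- \frac{229}{5} + \frac{4}{5}} = - \frac{91}{-45} = \left(-91\right) \left(- \frac{1}{45}\right) = \frac{91}{45}$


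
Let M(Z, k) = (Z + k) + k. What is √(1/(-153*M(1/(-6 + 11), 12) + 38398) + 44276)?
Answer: √1332453878533389/173477 ≈ 210.42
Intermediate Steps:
M(Z, k) = Z + 2*k
√(1/(-153*M(1/(-6 + 11), 12) + 38398) + 44276) = √(1/(-153*(1/(-6 + 11) + 2*12) + 38398) + 44276) = √(1/(-153*(1/5 + 24) + 38398) + 44276) = √(1/(-153*(⅕ + 24) + 38398) + 44276) = √(1/(-153*121/5 + 38398) + 44276) = √(1/(-18513/5 + 38398) + 44276) = √(1/(173477/5) + 44276) = √(5/173477 + 44276) = √(7680867657/173477) = √1332453878533389/173477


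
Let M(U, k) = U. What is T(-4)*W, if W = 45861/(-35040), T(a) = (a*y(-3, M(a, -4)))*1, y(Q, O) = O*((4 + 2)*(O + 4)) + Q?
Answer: -45861/2920 ≈ -15.706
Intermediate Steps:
y(Q, O) = Q + O*(24 + 6*O) (y(Q, O) = O*(6*(4 + O)) + Q = O*(24 + 6*O) + Q = Q + O*(24 + 6*O))
T(a) = a*(-3 + 6*a**2 + 24*a) (T(a) = (a*(-3 + 6*a**2 + 24*a))*1 = a*(-3 + 6*a**2 + 24*a))
W = -15287/11680 (W = 45861*(-1/35040) = -15287/11680 ≈ -1.3088)
T(-4)*W = (3*(-4)*(-1 + 2*(-4)**2 + 8*(-4)))*(-15287/11680) = (3*(-4)*(-1 + 2*16 - 32))*(-15287/11680) = (3*(-4)*(-1 + 32 - 32))*(-15287/11680) = (3*(-4)*(-1))*(-15287/11680) = 12*(-15287/11680) = -45861/2920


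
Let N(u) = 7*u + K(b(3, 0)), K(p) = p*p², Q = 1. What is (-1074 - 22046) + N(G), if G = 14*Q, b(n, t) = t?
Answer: -23022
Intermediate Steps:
K(p) = p³
G = 14 (G = 14*1 = 14)
N(u) = 7*u (N(u) = 7*u + 0³ = 7*u + 0 = 7*u)
(-1074 - 22046) + N(G) = (-1074 - 22046) + 7*14 = -23120 + 98 = -23022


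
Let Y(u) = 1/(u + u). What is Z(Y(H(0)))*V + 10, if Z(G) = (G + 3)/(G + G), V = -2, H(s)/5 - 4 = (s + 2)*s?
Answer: -111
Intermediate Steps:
H(s) = 20 + 5*s*(2 + s) (H(s) = 20 + 5*((s + 2)*s) = 20 + 5*((2 + s)*s) = 20 + 5*(s*(2 + s)) = 20 + 5*s*(2 + s))
Y(u) = 1/(2*u)
Z(G) = (3 + G)/(2*G) (Z(G) = (3 + G)/((2*G)) = (3 + G)*(1/(2*G)) = (3 + G)/(2*G))
Z(Y(H(0)))*V + 10 = ((3 + 1/(2*(20 + 5*0**2 + 10*0)))/(2*((1/(2*(20 + 5*0**2 + 10*0))))))*(-2) + 10 = ((3 + 1/(2*(20 + 5*0 + 0)))/(2*((1/(2*(20 + 5*0 + 0))))))*(-2) + 10 = ((3 + 1/(2*(20 + 0 + 0)))/(2*((1/(2*(20 + 0 + 0))))))*(-2) + 10 = ((3 + (1/2)/20)/(2*(((1/2)/20))))*(-2) + 10 = ((3 + (1/2)*(1/20))/(2*(((1/2)*(1/20)))))*(-2) + 10 = ((3 + 1/40)/(2*(1/40)))*(-2) + 10 = ((1/2)*40*(121/40))*(-2) + 10 = (121/2)*(-2) + 10 = -121 + 10 = -111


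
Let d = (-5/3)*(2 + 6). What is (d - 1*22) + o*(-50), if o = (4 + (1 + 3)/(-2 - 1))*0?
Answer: -106/3 ≈ -35.333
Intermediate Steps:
d = -40/3 (d = -5*1/3*8 = -5/3*8 = -40/3 ≈ -13.333)
o = 0 (o = (4 + 4/(-3))*0 = (4 + 4*(-1/3))*0 = (4 - 4/3)*0 = (8/3)*0 = 0)
(d - 1*22) + o*(-50) = (-40/3 - 1*22) + 0*(-50) = (-40/3 - 22) + 0 = -106/3 + 0 = -106/3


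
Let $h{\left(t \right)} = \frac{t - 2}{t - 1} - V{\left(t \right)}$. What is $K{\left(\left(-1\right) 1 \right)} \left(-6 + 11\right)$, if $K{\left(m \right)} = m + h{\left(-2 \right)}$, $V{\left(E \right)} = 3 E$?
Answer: $\frac{95}{3} \approx 31.667$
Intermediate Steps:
$h{\left(t \right)} = - 3 t + \frac{-2 + t}{-1 + t}$ ($h{\left(t \right)} = \frac{t - 2}{t - 1} - 3 t = \frac{-2 + t}{-1 + t} - 3 t = - 3 t + \frac{-2 + t}{-1 + t}$)
$K{\left(m \right)} = \frac{22}{3} + m$ ($K{\left(m \right)} = m + \frac{-2 - 3 \left(-2\right)^{2} + 4 \left(-2\right)}{-1 - 2} = m + \frac{-2 - 12 - 8}{-3} = m - \frac{-2 - 12 - 8}{3} = m - - \frac{22}{3} = m + \frac{22}{3} = \frac{22}{3} + m$)
$K{\left(\left(-1\right) 1 \right)} \left(-6 + 11\right) = \left(\frac{22}{3} - 1\right) \left(-6 + 11\right) = \left(\frac{22}{3} - 1\right) 5 = \frac{19}{3} \cdot 5 = \frac{95}{3}$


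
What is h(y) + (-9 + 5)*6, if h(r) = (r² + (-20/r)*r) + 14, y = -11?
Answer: 91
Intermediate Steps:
h(r) = -6 + r² (h(r) = (r² - 20) + 14 = (-20 + r²) + 14 = -6 + r²)
h(y) + (-9 + 5)*6 = (-6 + (-11)²) + (-9 + 5)*6 = (-6 + 121) - 4*6 = 115 - 24 = 91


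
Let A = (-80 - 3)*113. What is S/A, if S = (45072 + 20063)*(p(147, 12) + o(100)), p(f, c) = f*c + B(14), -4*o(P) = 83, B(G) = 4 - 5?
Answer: -453925815/37516 ≈ -12100.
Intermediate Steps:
B(G) = -1
o(P) = -83/4 (o(P) = -¼*83 = -83/4)
p(f, c) = -1 + c*f (p(f, c) = f*c - 1 = c*f - 1 = -1 + c*f)
A = -9379 (A = -83*113 = -9379)
S = 453925815/4 (S = (45072 + 20063)*((-1 + 12*147) - 83/4) = 65135*((-1 + 1764) - 83/4) = 65135*(1763 - 83/4) = 65135*(6969/4) = 453925815/4 ≈ 1.1348e+8)
S/A = (453925815/4)/(-9379) = (453925815/4)*(-1/9379) = -453925815/37516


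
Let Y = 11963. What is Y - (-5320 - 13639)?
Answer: 30922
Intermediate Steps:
Y - (-5320 - 13639) = 11963 - (-5320 - 13639) = 11963 - 1*(-18959) = 11963 + 18959 = 30922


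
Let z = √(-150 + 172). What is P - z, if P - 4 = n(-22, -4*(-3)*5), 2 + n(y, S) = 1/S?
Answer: 121/60 - √22 ≈ -2.6737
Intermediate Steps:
n(y, S) = -2 + 1/S
z = √22 ≈ 4.6904
P = 121/60 (P = 4 + (-2 + 1/(-4*(-3)*5)) = 4 + (-2 + 1/(12*5)) = 4 + (-2 + 1/60) = 4 - 119/60 = 121/60 ≈ 2.0167)
P - z = 121/60 - √22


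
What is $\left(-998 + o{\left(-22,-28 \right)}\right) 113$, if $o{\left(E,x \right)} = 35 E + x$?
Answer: $-202948$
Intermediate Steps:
$o{\left(E,x \right)} = x + 35 E$
$\left(-998 + o{\left(-22,-28 \right)}\right) 113 = \left(-998 + \left(-28 + 35 \left(-22\right)\right)\right) 113 = \left(-998 - 798\right) 113 = \left(-1796\right) 113 = -202948$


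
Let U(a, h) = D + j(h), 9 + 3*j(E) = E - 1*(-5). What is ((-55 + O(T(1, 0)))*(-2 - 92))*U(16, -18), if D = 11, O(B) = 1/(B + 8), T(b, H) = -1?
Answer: 132352/7 ≈ 18907.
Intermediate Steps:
j(E) = -4/3 + E/3 (j(E) = -3 + (E - 1*(-5))/3 = -3 + (E + 5)/3 = -3 + (5 + E)/3 = -3 + (5/3 + E/3) = -4/3 + E/3)
O(B) = 1/(8 + B)
U(a, h) = 29/3 + h/3 (U(a, h) = 11 + (-4/3 + h/3) = 29/3 + h/3)
((-55 + O(T(1, 0)))*(-2 - 92))*U(16, -18) = ((-55 + 1/(8 - 1))*(-2 - 92))*(29/3 + (⅓)*(-18)) = ((-55 + 1/7)*(-94))*(29/3 - 6) = ((-55 + ⅐)*(-94))*(11/3) = -384/7*(-94)*(11/3) = (36096/7)*(11/3) = 132352/7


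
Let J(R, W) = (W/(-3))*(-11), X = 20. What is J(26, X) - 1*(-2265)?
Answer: 7015/3 ≈ 2338.3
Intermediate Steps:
J(R, W) = 11*W/3 (J(R, W) = (W*(-⅓))*(-11) = -W/3*(-11) = 11*W/3)
J(26, X) - 1*(-2265) = (11/3)*20 - 1*(-2265) = 220/3 + 2265 = 7015/3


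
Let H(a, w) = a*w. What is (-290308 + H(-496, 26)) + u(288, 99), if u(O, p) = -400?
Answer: -303604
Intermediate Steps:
(-290308 + H(-496, 26)) + u(288, 99) = (-290308 - 496*26) - 400 = (-290308 - 12896) - 400 = -303204 - 400 = -303604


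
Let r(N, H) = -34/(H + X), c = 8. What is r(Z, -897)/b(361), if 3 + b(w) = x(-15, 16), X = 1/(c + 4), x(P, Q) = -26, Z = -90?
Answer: -408/312127 ≈ -0.0013072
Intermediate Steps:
X = 1/12 (X = 1/(8 + 4) = 1/12 ≈ 0.083333)
b(w) = -29 (b(w) = -3 - 26 = -29)
r(N, H) = -34/(1/12 + H) (r(N, H) = -34/(H + 1/12) = -34/(1/12 + H))
r(Z, -897)/b(361) = -408/(1 + 12*(-897))/(-29) = -408/(1 - 10764)*(-1/29) = -408/(-10763)*(-1/29) = -408*(-1/10763)*(-1/29) = (408/10763)*(-1/29) = -408/312127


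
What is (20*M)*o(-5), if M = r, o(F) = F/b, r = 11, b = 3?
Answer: -1100/3 ≈ -366.67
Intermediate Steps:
o(F) = F/3
M = 11
(20*M)*o(-5) = (20*11)*((⅓)*(-5)) = 220*(-5/3) = -1100/3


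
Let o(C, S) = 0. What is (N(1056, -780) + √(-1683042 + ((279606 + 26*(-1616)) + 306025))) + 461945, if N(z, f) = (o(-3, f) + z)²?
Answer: 1577081 + 27*I*√1563 ≈ 1.5771e+6 + 1067.4*I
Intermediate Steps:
N(z, f) = z² (N(z, f) = (0 + z)² = z²)
(N(1056, -780) + √(-1683042 + ((279606 + 26*(-1616)) + 306025))) + 461945 = (1056² + √(-1683042 + ((279606 + 26*(-1616)) + 306025))) + 461945 = (1115136 + √(-1683042 + ((279606 - 42016) + 306025))) + 461945 = (1115136 + √(-1683042 + (237590 + 306025))) + 461945 = (1115136 + √(-1683042 + 543615)) + 461945 = (1115136 + √(-1139427)) + 461945 = (1115136 + 27*I*√1563) + 461945 = 1577081 + 27*I*√1563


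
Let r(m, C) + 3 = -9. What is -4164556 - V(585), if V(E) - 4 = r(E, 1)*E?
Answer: -4157540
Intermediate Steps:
r(m, C) = -12 (r(m, C) = -3 - 9 = -12)
V(E) = 4 - 12*E
-4164556 - V(585) = -4164556 - (4 - 12*585) = -4164556 - (4 - 7020) = -4164556 - 1*(-7016) = -4164556 + 7016 = -4157540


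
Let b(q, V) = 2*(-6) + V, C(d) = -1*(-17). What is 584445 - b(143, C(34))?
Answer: 584440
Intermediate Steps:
C(d) = 17
b(q, V) = -12 + V
584445 - b(143, C(34)) = 584445 - (-12 + 17) = 584445 - 1*5 = 584445 - 5 = 584440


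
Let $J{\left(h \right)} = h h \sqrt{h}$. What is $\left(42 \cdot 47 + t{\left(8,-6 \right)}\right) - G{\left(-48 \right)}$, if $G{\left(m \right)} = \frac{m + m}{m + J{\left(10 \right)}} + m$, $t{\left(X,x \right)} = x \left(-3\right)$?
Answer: $\frac{6228264}{3053} + \frac{300 \sqrt{10}}{3053} \approx 2040.4$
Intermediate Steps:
$t{\left(X,x \right)} = - 3 x$
$J{\left(h \right)} = h^{\frac{5}{2}}$ ($J{\left(h \right)} = h^{2} \sqrt{h} = h^{\frac{5}{2}}$)
$G{\left(m \right)} = m + \frac{2 m}{m + 100 \sqrt{10}}$ ($G{\left(m \right)} = \frac{m + m}{m + 10^{\frac{5}{2}}} + m = \frac{2 m}{m + 100 \sqrt{10}} + m = m + \frac{2 m}{m + 100 \sqrt{10}}$)
$\left(42 \cdot 47 + t{\left(8,-6 \right)}\right) - G{\left(-48 \right)} = \left(42 \cdot 47 - -18\right) - - \frac{48 \left(2 - 48 + 100 \sqrt{10}\right)}{-48 + 100 \sqrt{10}} = \left(1974 + 18\right) - - \frac{48 \left(-46 + 100 \sqrt{10}\right)}{-48 + 100 \sqrt{10}} = 1992 + \frac{48 \left(-46 + 100 \sqrt{10}\right)}{-48 + 100 \sqrt{10}}$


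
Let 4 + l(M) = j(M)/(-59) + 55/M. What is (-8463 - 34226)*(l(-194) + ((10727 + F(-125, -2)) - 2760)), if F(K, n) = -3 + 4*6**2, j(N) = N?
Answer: -3961230771975/11446 ≈ -3.4608e+8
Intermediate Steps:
F(K, n) = 141 (F(K, n) = -3 + 4*36 = -3 + 144 = 141)
l(M) = -4 + 55/M - M/59 (l(M) = -4 + (M/(-59) + 55/M) = -4 + (M*(-1/59) + 55/M) = -4 + (-M/59 + 55/M) = -4 + (55/M - M/59) = -4 + 55/M - M/59)
(-8463 - 34226)*(l(-194) + ((10727 + F(-125, -2)) - 2760)) = (-8463 - 34226)*((-4 + 55/(-194) - 1/59*(-194)) + ((10727 + 141) - 2760)) = -42689*((-4 + 55*(-1/194) + 194/59) + (10868 - 2760)) = -42689*((-4 - 55/194 + 194/59) + 8108) = -42689*(-11393/11446 + 8108) = -42689*92792775/11446 = -3961230771975/11446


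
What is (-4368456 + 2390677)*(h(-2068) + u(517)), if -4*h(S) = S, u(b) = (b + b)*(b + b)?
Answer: -2115576796267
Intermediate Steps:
u(b) = 4*b**2 (u(b) = (2*b)*(2*b) = 4*b**2)
h(S) = -S/4
(-4368456 + 2390677)*(h(-2068) + u(517)) = (-4368456 + 2390677)*(-1/4*(-2068) + 4*517**2) = -1977779*(517 + 4*267289) = -1977779*(517 + 1069156) = -1977779*1069673 = -2115576796267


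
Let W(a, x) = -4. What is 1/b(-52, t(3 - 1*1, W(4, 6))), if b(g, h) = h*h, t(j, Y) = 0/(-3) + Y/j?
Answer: 1/4 ≈ 0.25000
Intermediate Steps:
t(j, Y) = Y/j (t(j, Y) = 0*(-1/3) + Y/j = 0 + Y/j = Y/j)
b(g, h) = h**2
1/b(-52, t(3 - 1*1, W(4, 6))) = 1/((-4/(3 - 1*1))**2) = 1/((-4/(3 - 1))**2) = 1/((-4/2)**2) = 1/((-4*1/2)**2) = 1/((-2)**2) = 1/4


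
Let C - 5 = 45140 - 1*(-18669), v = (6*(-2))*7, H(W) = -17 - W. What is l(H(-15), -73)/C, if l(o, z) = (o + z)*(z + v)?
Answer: 11775/63814 ≈ 0.18452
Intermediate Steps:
v = -84 (v = -12*7 = -84)
C = 63814 (C = 5 + (45140 - 1*(-18669)) = 5 + (45140 + 18669) = 5 + 63809 = 63814)
l(o, z) = (-84 + z)*(o + z) (l(o, z) = (o + z)*(z - 84) = (o + z)*(-84 + z) = (-84 + z)*(o + z))
l(H(-15), -73)/C = ((-73)**2 - 84*(-17 - 1*(-15)) - 84*(-73) + (-17 - 1*(-15))*(-73))/63814 = (5329 - 84*(-17 + 15) + 6132 + (-17 + 15)*(-73))*(1/63814) = (5329 - 84*(-2) + 6132 - 2*(-73))*(1/63814) = (5329 + 168 + 6132 + 146)*(1/63814) = 11775*(1/63814) = 11775/63814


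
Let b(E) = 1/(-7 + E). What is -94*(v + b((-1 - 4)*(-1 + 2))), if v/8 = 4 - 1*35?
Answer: 139919/6 ≈ 23320.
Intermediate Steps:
v = -248 (v = 8*(4 - 1*35) = 8*(4 - 35) = 8*(-31) = -248)
-94*(v + b((-1 - 4)*(-1 + 2))) = -94*(-248 + 1/(-7 + (-1 - 4)*(-1 + 2))) = -94*(-248 + 1/(-7 - 5*1)) = -94*(-248 + 1/(-7 - 5)) = -94*(-248 + 1/(-12)) = -94*(-248 - 1/12) = -94*(-2977/12) = 139919/6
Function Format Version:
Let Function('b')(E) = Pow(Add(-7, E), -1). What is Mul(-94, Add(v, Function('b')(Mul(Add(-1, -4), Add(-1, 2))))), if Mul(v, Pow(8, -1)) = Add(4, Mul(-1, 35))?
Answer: Rational(139919, 6) ≈ 23320.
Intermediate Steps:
v = -248 (v = Mul(8, Add(4, Mul(-1, 35))) = Mul(8, Add(4, -35)) = Mul(8, -31) = -248)
Mul(-94, Add(v, Function('b')(Mul(Add(-1, -4), Add(-1, 2))))) = Mul(-94, Add(-248, Pow(Add(-7, Mul(Add(-1, -4), Add(-1, 2))), -1))) = Mul(-94, Add(-248, Pow(Add(-7, Mul(-5, 1)), -1))) = Mul(-94, Add(-248, Pow(Add(-7, -5), -1))) = Mul(-94, Add(-248, Pow(-12, -1))) = Mul(-94, Add(-248, Rational(-1, 12))) = Mul(-94, Rational(-2977, 12)) = Rational(139919, 6)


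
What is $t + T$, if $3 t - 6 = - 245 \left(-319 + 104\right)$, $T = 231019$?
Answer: $\frac{745738}{3} \approx 2.4858 \cdot 10^{5}$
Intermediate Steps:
$t = \frac{52681}{3}$ ($t = 2 + \frac{\left(-245\right) \left(-319 + 104\right)}{3} = 2 + \frac{\left(-245\right) \left(-215\right)}{3} = 2 + \frac{1}{3} \cdot 52675 = 2 + \frac{52675}{3} = \frac{52681}{3} \approx 17560.0$)
$t + T = \frac{52681}{3} + 231019 = \frac{745738}{3}$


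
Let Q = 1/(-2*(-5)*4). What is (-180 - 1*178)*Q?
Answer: -179/20 ≈ -8.9500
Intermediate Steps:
Q = 1/40 (Q = 1/(10*4) = 1/40 ≈ 0.025000)
(-180 - 1*178)*Q = (-180 - 1*178)*(1/40) = (-180 - 178)*(1/40) = -358*1/40 = -179/20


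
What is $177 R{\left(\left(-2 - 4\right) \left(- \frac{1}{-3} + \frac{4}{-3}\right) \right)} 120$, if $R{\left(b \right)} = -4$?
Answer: $-84960$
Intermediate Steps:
$177 R{\left(\left(-2 - 4\right) \left(- \frac{1}{-3} + \frac{4}{-3}\right) \right)} 120 = 177 \left(-4\right) 120 = \left(-708\right) 120 = -84960$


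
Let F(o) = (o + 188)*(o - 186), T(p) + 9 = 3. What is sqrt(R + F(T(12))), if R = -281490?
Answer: I*sqrt(316434) ≈ 562.52*I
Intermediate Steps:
T(p) = -6 (T(p) = -9 + 3 = -6)
F(o) = (-186 + o)*(188 + o) (F(o) = (188 + o)*(-186 + o) = (-186 + o)*(188 + o))
sqrt(R + F(T(12))) = sqrt(-281490 + (-34968 + (-6)**2 + 2*(-6))) = sqrt(-281490 + (-34968 + 36 - 12)) = sqrt(-281490 - 34944) = sqrt(-316434) = I*sqrt(316434)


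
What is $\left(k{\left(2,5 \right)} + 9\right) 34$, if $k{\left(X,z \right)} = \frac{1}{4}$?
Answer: $\frac{629}{2} \approx 314.5$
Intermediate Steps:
$k{\left(X,z \right)} = \frac{1}{4}$
$\left(k{\left(2,5 \right)} + 9\right) 34 = \left(\frac{1}{4} + 9\right) 34 = \frac{37}{4} \cdot 34 = \frac{629}{2}$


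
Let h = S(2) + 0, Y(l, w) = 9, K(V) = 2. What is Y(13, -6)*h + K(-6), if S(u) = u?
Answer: 20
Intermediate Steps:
h = 2 (h = 2 + 0 = 2)
Y(13, -6)*h + K(-6) = 9*2 + 2 = 18 + 2 = 20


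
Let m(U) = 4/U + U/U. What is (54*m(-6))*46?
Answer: 828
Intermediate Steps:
m(U) = 1 + 4/U (m(U) = 4/U + 1 = 1 + 4/U)
(54*m(-6))*46 = (54*((4 - 6)/(-6)))*46 = (54*(-1/6*(-2)))*46 = (54*(1/3))*46 = 18*46 = 828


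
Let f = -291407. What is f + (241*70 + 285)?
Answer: -274252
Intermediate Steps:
f + (241*70 + 285) = -291407 + (241*70 + 285) = -291407 + (16870 + 285) = -291407 + 17155 = -274252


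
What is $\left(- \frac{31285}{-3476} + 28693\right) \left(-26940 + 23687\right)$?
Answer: $- \frac{324545801709}{3476} \approx -9.3368 \cdot 10^{7}$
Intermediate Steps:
$\left(- \frac{31285}{-3476} + 28693\right) \left(-26940 + 23687\right) = \left(\left(-31285\right) \left(- \frac{1}{3476}\right) + 28693\right) \left(-3253\right) = \left(\frac{31285}{3476} + 28693\right) \left(-3253\right) = \frac{99768153}{3476} \left(-3253\right) = - \frac{324545801709}{3476}$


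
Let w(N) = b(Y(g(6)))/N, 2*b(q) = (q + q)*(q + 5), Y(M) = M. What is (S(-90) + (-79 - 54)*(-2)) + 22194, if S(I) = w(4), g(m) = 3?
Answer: 22466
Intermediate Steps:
b(q) = q*(5 + q) (b(q) = ((q + q)*(q + 5))/2 = ((2*q)*(5 + q))/2 = (2*q*(5 + q))/2 = q*(5 + q))
w(N) = 24/N (w(N) = (3*(5 + 3))/N = (3*8)/N = 24/N)
S(I) = 6 (S(I) = 24/4 = 24*(¼) = 6)
(S(-90) + (-79 - 54)*(-2)) + 22194 = (6 + (-79 - 54)*(-2)) + 22194 = (6 - 133*(-2)) + 22194 = (6 + 266) + 22194 = 272 + 22194 = 22466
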